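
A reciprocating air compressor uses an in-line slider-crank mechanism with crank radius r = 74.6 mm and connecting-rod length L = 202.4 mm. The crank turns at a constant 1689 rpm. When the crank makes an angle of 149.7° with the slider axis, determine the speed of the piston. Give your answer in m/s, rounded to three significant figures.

ω = 2π·1689/60 = 176.9 rad/s
For an in-line slider-crank, x = r cosθ + √(L² − r² sin²θ), so v = −rω sinθ·[1 + r cosθ/√(L² − r² sin²θ)].
With r = 0.0746 m, L = 0.2024 m, θ = 149.7°: √(L² − r² sin²θ) = 0.19887 m.
v = −0.0746·176.9·0.50453·[1 + 0.0746·-0.86340/0.19887] = -4.501 m/s.
|v| = 4.501 m/s.

4.50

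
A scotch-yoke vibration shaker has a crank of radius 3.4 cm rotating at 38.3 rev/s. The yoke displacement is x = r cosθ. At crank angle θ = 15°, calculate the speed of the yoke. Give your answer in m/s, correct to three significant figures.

ω = 240.6 rad/s (from 38.3 rev/s).
x = r cosθ ⇒ ẋ = −rω sinθ.
|v| = rω|sinθ| = 0.034·240.6·|sin 15°| = 2.1176 m/s.

2.12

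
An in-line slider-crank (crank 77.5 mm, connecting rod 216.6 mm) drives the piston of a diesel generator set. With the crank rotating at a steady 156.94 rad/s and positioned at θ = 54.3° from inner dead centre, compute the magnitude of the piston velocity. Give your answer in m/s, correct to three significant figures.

12.0

ω = 156.9 rad/s
For an in-line slider-crank, x = r cosθ + √(L² − r² sin²θ), so v = −rω sinθ·[1 + r cosθ/√(L² − r² sin²θ)].
With r = 0.0775 m, L = 0.2166 m, θ = 54.3°: √(L² − r² sin²θ) = 0.20725 m.
v = −0.0775·156.9·0.81208·[1 + 0.0775·0.58354/0.20725] = -12.033 m/s.
|v| = 12.033 m/s.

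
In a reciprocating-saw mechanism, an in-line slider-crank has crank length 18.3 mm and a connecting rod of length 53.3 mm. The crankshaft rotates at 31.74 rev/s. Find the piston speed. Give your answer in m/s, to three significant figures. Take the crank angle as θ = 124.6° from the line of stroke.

ω = 2π·31.7 = 199.4 rad/s
For an in-line slider-crank, x = r cosθ + √(L² − r² sin²θ), so v = −rω sinθ·[1 + r cosθ/√(L² − r² sin²θ)].
With r = 0.0183 m, L = 0.0533 m, θ = 124.6°: √(L² − r² sin²θ) = 0.051127 m.
v = −0.0183·199.4·0.82314·[1 + 0.0183·-0.56784/0.051127] = -2.3935 m/s.
|v| = 2.3935 m/s.

2.39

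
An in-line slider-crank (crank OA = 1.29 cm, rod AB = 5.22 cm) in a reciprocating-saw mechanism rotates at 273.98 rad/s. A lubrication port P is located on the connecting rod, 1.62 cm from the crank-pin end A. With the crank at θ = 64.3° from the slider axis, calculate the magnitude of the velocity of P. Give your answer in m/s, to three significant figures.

3.46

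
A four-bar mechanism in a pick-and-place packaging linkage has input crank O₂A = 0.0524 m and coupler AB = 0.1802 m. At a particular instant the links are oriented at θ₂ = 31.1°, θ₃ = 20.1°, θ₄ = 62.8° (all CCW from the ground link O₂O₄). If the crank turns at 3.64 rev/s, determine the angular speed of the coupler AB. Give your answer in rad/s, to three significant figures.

ω₂ = 22.87 rad/s (from 3.64 rev/s).
Differentiating the loop-closure r₂e^{iθ₂}+r₃e^{iθ₃}=r₁+r₄e^{iθ₄} gives r₂ω₂e^{iθ₂}+r₃ω₃e^{iθ₃}=r₄ω₄e^{iθ₄}.
Eliminating the other unknown: ω₃ = r₂ω₂ sin(θ₄−θ₂) / [r₃ sin(θ₃−θ₄)].
Numerator sine = +0.52547; denominator sine = -0.67816.
Result = 0.0524·22.87·(+0.52547) / (0.1802·(-0.67816)) = -5.1532 rad/s; magnitude 5.1532 rad/s.

5.15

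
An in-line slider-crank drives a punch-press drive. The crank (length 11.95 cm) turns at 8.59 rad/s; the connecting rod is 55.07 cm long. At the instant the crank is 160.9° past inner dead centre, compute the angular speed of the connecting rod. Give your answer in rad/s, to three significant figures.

1.77

ω = 8.59 rad/s
The rod makes angle φ with the slider axis where L sinφ = r sinθ; differentiating, L cosφ·φ̇ = r ω cosθ.
L cosφ = √(L² − r² sin²θ) = 0.54931 m.
|ω_rod| = r ω |cosθ| / √(L² − r² sin²θ) = 0.1195·8.59·0.94495/0.54931 = 1.7658 rad/s.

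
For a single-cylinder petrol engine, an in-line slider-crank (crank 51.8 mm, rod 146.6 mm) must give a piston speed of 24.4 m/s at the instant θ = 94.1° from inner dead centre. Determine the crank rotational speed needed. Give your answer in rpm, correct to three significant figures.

4630

For an in-line slider-crank, |v_piston| = rω|sinθ|·[1 + r cosθ/√(L² − r² sin²θ)].
With r = 0.0518 m, L = 0.1466 m, θ = 94.1°: the bracketed kinematic factor |dx/dθ| = 0.050273 m.
ω = v/|dx/dθ| = 24.4/0.050273 = 485.35 rad/s.
N = 60ω/(2π) = 4634.8 rpm.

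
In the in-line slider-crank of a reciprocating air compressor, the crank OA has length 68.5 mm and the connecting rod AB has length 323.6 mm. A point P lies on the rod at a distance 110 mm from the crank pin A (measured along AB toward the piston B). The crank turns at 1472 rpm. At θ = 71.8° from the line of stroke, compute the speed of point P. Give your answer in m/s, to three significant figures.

ω = 154.1 rad/s.  Crank-pin speed |V_A| = rω = 10.559 m/s, perpendicular to OA.
Rod angle: sinφ = −(r/L) sinθ ⇒ φ = -11.601°; ω_rod = −rω cosθ/√(L²−r²sin²θ) = -10.404 rad/s.
V_P = V_A + ω_rod × AP, with AP = 0.11 m along the rod.
Components: V_Px = −rω sinθ − a·ω_rod·sinφ = -10.261 m/s;  V_Py = rω cosθ + a·ω_rod·cosφ = +2.1769 m/s.
|V_P| = √(V_Px² + V_Py²) = 10.489 m/s.

10.5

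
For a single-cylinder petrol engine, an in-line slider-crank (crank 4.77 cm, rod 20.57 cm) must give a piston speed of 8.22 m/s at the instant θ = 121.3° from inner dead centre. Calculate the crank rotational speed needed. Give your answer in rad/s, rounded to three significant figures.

230

For an in-line slider-crank, |v_piston| = rω|sinθ|·[1 + r cosθ/√(L² − r² sin²θ)].
With r = 0.0477 m, L = 0.2057 m, θ = 121.3°: the bracketed kinematic factor |dx/dθ| = 0.035748 m.
ω = v/|dx/dθ| = 8.22/0.035748 = 229.94 rad/s.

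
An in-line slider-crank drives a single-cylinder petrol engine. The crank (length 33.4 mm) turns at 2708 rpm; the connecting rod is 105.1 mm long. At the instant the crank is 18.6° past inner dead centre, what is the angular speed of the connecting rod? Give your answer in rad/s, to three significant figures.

ω = 283.6 rad/s (converted from 2708 rpm).
The rod makes angle φ with the slider axis where L sinφ = r sinθ; differentiating, L cosφ·φ̇ = r ω cosθ.
L cosφ = √(L² − r² sin²θ) = 0.10456 m.
|ω_rod| = r ω |cosθ| / √(L² − r² sin²θ) = 0.0334·283.6·0.94777/0.10456 = 85.855 rad/s.

85.9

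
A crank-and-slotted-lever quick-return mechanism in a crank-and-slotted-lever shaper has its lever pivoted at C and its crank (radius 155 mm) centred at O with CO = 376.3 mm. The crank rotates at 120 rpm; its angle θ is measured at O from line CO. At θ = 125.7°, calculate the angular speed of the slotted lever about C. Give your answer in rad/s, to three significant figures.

1.29

ω = 12.57 rad/s (from 120 rpm).
Crank pin A relative to C: A = (d + r cosθ, r sinθ); lever angle φ = atan2(r sinθ, d + r cosθ).
Differentiating tanφ: φ̇ = rω(d cosθ + r)/(d² + r² + 2dr cosθ).
d² + r² + 2dr cosθ = |CA|² = 0.0975549 m²;  d cosθ + r = -0.064587 m.
|ω_lever| = |0.155·12.57·-0.064587| / 0.0975549 = 1.2895 rad/s.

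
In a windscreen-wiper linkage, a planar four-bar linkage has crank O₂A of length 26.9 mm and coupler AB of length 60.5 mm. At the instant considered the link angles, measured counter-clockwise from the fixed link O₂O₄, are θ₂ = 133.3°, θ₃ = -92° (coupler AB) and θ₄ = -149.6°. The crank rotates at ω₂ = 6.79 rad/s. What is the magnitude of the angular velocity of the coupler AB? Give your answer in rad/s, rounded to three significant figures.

ω₂ = 6.79 rad/s
Differentiating the loop-closure r₂e^{iθ₂}+r₃e^{iθ₃}=r₁+r₄e^{iθ₄} gives r₂ω₂e^{iθ₂}+r₃ω₃e^{iθ₃}=r₄ω₄e^{iθ₄}.
Eliminating the other unknown: ω₃ = r₂ω₂ sin(θ₄−θ₂) / [r₃ sin(θ₃−θ₄)].
Numerator sine = +0.97476; denominator sine = +0.84433.
Result = 0.0269·6.79·(+0.97476) / (0.0605·(+0.84433)) = +3.4854 rad/s; magnitude 3.4854 rad/s.

3.49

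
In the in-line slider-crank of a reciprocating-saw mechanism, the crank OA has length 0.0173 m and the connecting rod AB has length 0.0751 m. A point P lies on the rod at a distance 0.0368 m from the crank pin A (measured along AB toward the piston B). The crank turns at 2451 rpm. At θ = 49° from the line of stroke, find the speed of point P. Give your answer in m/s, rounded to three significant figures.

3.90

ω = 256.7 rad/s.  Crank-pin speed |V_A| = rω = 4.4404 m/s, perpendicular to OA.
Rod angle: sinφ = −(r/L) sinθ ⇒ φ = -10.012°; ω_rod = −rω cosθ/√(L²−r²sin²θ) = -39.39 rad/s.
V_P = V_A + ω_rod × AP, with AP = 0.0368 m along the rod.
Components: V_Px = −rω sinθ − a·ω_rod·sinφ = -3.6032 m/s;  V_Py = rω cosθ + a·ω_rod·cosφ = +1.4857 m/s.
|V_P| = √(V_Px² + V_Py²) = 3.8975 m/s.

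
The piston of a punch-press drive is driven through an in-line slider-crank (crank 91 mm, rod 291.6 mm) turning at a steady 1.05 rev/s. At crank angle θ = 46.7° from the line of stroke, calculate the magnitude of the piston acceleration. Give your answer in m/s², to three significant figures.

2.67

ω = 2π·1.05 = 6.597 rad/s
x(θ) = r cosθ + √(L² − r² sin²θ); with ω constant, a = ω²·d²x/dθ².
d²x/dθ² = −r cosθ − r²(cos2θ)/√u − r⁴ sin²2θ/(4u^{3/2}),  u = L² − r² sin²θ = 0.0806445 m².
Substituting r = 0.091 m, L = 0.2916 m, θ = 46.7°: d²x/dθ² = -0.061426 m.
a = ω²·d²x/dθ² = (6.597)²·(-0.061426) = -2.6736 m/s²;  |a| = 2.6736 m/s².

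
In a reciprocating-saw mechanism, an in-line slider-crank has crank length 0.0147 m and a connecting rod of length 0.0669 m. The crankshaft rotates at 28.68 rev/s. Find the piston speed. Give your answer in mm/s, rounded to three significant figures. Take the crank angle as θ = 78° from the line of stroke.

2710

ω = 2π·28.7 = 180.2 rad/s
For an in-line slider-crank, x = r cosθ + √(L² − r² sin²θ), so v = −rω sinθ·[1 + r cosθ/√(L² − r² sin²θ)].
With r = 0.0147 m, L = 0.0669 m, θ = 78°: √(L² − r² sin²θ) = 0.065337 m.
v = −0.0147·180.2·0.97815·[1 + 0.0147·0.20791/0.065337] = -2.7123 m/s.
|v| = 2.7123 m/s = 2712.3 mm/s.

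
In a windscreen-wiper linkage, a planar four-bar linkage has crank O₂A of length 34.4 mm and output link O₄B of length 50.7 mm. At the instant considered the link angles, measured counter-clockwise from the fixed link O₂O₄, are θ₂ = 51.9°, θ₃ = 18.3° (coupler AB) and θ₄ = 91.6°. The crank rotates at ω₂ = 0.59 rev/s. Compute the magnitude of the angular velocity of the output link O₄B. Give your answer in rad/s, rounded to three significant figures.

ω₂ = 3.707 rad/s (from 0.59 rev/s).
Differentiating the loop-closure r₂e^{iθ₂}+r₃e^{iθ₃}=r₁+r₄e^{iθ₄} gives r₂ω₂e^{iθ₂}+r₃ω₃e^{iθ₃}=r₄ω₄e^{iθ₄}.
Eliminating the other unknown: ω₄ = r₂ω₂ sin(θ₂−θ₃) / [r₄ sin(θ₄−θ₃)].
Numerator sine = +0.55339; denominator sine = +0.95782.
Result = 0.0344·3.707·(+0.55339) / (0.0507·(+0.95782)) = +1.4532 rad/s; magnitude 1.4532 rad/s.

1.45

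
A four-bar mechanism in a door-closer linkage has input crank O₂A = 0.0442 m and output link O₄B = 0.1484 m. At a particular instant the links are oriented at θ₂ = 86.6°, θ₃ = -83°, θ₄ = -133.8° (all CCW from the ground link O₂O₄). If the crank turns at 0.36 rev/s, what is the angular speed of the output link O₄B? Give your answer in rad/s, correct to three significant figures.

0.157

ω₂ = 2.262 rad/s (from 0.36 rev/s).
Differentiating the loop-closure r₂e^{iθ₂}+r₃e^{iθ₃}=r₁+r₄e^{iθ₄} gives r₂ω₂e^{iθ₂}+r₃ω₃e^{iθ₃}=r₄ω₄e^{iθ₄}.
Eliminating the other unknown: ω₄ = r₂ω₂ sin(θ₂−θ₃) / [r₄ sin(θ₄−θ₃)].
Numerator sine = +0.18052; denominator sine = -0.77494.
Result = 0.0442·2.262·(+0.18052) / (0.1484·(-0.77494)) = -0.15694 rad/s; magnitude 0.15694 rad/s.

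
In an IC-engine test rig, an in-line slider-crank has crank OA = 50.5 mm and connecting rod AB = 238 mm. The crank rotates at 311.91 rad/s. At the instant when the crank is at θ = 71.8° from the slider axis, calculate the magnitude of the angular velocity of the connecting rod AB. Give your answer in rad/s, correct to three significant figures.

ω = 311.9 rad/s
The rod makes angle φ with the slider axis where L sinφ = r sinθ; differentiating, L cosφ·φ̇ = r ω cosθ.
L cosφ = √(L² − r² sin²θ) = 0.23311 m.
|ω_rod| = r ω |cosθ| / √(L² − r² sin²θ) = 0.0505·311.9·0.31233/0.23311 = 21.104 rad/s.

21.1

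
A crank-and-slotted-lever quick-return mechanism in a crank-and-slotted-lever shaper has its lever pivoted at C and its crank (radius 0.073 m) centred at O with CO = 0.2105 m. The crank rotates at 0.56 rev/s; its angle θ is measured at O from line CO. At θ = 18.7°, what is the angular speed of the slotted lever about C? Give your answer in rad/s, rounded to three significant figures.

0.888

ω = 3.519 rad/s (from 0.56 rev/s).
Crank pin A relative to C: A = (d + r cosθ, r sinθ); lever angle φ = atan2(r sinθ, d + r cosθ).
Differentiating tanφ: φ̇ = rω(d cosθ + r)/(d² + r² + 2dr cosθ).
d² + r² + 2dr cosθ = |CA|² = 0.0787499 m²;  d cosθ + r = +0.27239 m.
|ω_lever| = |0.073·3.519·+0.27239| / 0.0787499 = 0.88844 rad/s.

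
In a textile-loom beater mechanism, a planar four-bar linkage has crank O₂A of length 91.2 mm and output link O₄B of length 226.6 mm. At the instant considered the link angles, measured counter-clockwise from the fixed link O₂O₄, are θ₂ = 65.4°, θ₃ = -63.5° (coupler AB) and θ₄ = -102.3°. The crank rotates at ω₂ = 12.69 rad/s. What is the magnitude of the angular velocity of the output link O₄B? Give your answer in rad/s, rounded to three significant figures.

6.34

ω₂ = 12.69 rad/s
Differentiating the loop-closure r₂e^{iθ₂}+r₃e^{iθ₃}=r₁+r₄e^{iθ₄} gives r₂ω₂e^{iθ₂}+r₃ω₃e^{iθ₃}=r₄ω₄e^{iθ₄}.
Eliminating the other unknown: ω₄ = r₂ω₂ sin(θ₂−θ₃) / [r₄ sin(θ₄−θ₃)].
Numerator sine = +0.77824; denominator sine = -0.62660.
Result = 0.0912·12.69·(+0.77824) / (0.2266·(-0.62660)) = -6.3434 rad/s; magnitude 6.3434 rad/s.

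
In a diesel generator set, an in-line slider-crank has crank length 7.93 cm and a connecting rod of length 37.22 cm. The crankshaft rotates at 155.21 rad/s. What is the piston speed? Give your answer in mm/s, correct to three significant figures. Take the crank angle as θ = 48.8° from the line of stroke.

10600

ω = 155.2 rad/s
For an in-line slider-crank, x = r cosθ + √(L² − r² sin²θ), so v = −rω sinθ·[1 + r cosθ/√(L² − r² sin²θ)].
With r = 0.0793 m, L = 0.3722 m, θ = 48.8°: √(L² − r² sin²θ) = 0.36739 m.
v = −0.0793·155.2·0.75241·[1 + 0.0793·0.65869/0.36739] = -10.578 m/s.
|v| = 10.578 m/s = 10578 mm/s.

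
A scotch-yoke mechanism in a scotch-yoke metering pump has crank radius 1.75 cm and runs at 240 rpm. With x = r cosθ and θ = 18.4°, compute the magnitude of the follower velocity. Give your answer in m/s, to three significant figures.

0.139

ω = 25.13 rad/s (from 240 rpm).
x = r cosθ ⇒ ẋ = −rω sinθ.
|v| = rω|sinθ| = 0.0175·25.13·|sin 18.4°| = 0.13883 m/s.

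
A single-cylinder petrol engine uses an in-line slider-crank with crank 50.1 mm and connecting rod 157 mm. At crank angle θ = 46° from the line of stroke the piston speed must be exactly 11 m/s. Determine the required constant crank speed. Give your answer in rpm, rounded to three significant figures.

For an in-line slider-crank, |v_piston| = rω|sinθ|·[1 + r cosθ/√(L² − r² sin²θ)].
With r = 0.0501 m, L = 0.157 m, θ = 46°: the bracketed kinematic factor |dx/dθ| = 0.044247 m.
ω = v/|dx/dθ| = 11/0.044247 = 248.61 rad/s.
N = 60ω/(2π) = 2374 rpm.

2370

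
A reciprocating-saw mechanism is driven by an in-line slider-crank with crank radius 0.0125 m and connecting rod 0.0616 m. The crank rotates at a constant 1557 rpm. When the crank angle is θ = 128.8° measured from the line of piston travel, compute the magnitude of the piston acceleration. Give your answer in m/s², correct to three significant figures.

ω = 2π·1557/60 = 163 rad/s
x(θ) = r cosθ + √(L² − r² sin²θ); with ω constant, a = ω²·d²x/dθ².
d²x/dθ² = −r cosθ − r²(cos2θ)/√u − r⁴ sin²2θ/(4u^{3/2}),  u = L² − r² sin²θ = 0.00369966 m².
Substituting r = 0.0125 m, L = 0.0616 m, θ = 128.8°: d²x/dθ² = +0.0083583 m.
a = ω²·d²x/dθ² = (163)²·(+0.0083583) = +222.2 m/s²;  |a| = 222.2 m/s².

222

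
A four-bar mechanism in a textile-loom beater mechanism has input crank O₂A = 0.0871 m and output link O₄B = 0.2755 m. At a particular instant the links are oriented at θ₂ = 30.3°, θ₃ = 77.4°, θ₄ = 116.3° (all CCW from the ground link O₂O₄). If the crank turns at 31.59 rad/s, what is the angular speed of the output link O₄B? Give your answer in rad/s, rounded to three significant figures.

ω₂ = 31.59 rad/s
Differentiating the loop-closure r₂e^{iθ₂}+r₃e^{iθ₃}=r₁+r₄e^{iθ₄} gives r₂ω₂e^{iθ₂}+r₃ω₃e^{iθ₃}=r₄ω₄e^{iθ₄}.
Eliminating the other unknown: ω₄ = r₂ω₂ sin(θ₂−θ₃) / [r₄ sin(θ₄−θ₃)].
Numerator sine = -0.73254; denominator sine = +0.62796.
Result = 0.0871·31.59·(-0.73254) / (0.2755·(+0.62796)) = -11.651 rad/s; magnitude 11.651 rad/s.

11.7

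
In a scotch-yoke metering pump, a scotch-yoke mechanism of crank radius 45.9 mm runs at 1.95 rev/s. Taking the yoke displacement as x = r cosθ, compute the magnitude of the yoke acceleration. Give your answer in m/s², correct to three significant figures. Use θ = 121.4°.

ω = 12.25 rad/s (from 1.95 rev/s).
x = r cosθ ⇒ ẍ = −rω² cosθ (ω constant).
|a| = rω²|cosθ| = 0.0459·(12.25)²·|cos 121.4°| = 3.5899 m/s².

3.59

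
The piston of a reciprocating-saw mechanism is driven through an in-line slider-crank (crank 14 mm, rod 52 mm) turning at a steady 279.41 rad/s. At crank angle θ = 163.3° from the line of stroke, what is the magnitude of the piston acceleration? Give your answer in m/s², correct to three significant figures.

ω = 279.4 rad/s
x(θ) = r cosθ + √(L² − r² sin²θ); with ω constant, a = ω²·d²x/dθ².
d²x/dθ² = −r cosθ − r²(cos2θ)/√u − r⁴ sin²2θ/(4u^{3/2}),  u = L² − r² sin²θ = 0.00268782 m².
Substituting r = 0.014 m, L = 0.052 m, θ = 163.3°: d²x/dθ² = +0.010232 m.
a = ω²·d²x/dθ² = (279.4)²·(+0.010232) = +798.85 m/s²;  |a| = 798.85 m/s².

799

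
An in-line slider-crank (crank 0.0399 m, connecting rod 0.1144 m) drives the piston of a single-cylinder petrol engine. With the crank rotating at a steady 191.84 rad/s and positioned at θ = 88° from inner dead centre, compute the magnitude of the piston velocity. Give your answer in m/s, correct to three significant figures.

7.75

ω = 191.8 rad/s
For an in-line slider-crank, x = r cosθ + √(L² − r² sin²θ), so v = −rω sinθ·[1 + r cosθ/√(L² − r² sin²θ)].
With r = 0.0399 m, L = 0.1144 m, θ = 88°: √(L² − r² sin²θ) = 0.10723 m.
v = −0.0399·191.8·0.99939·[1 + 0.0399·0.03490/0.10723] = -7.7491 m/s.
|v| = 7.7491 m/s.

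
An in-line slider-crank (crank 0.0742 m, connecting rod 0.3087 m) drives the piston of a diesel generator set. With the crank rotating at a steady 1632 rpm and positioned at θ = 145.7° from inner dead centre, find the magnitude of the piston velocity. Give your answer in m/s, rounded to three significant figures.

ω = 2π·1632/60 = 170.9 rad/s
For an in-line slider-crank, x = r cosθ + √(L² − r² sin²θ), so v = −rω sinθ·[1 + r cosθ/√(L² − r² sin²θ)].
With r = 0.0742 m, L = 0.3087 m, θ = 145.7°: √(L² − r² sin²θ) = 0.30586 m.
v = −0.0742·170.9·0.56353·[1 + 0.0742·-0.82610/0.30586] = -5.7139 m/s.
|v| = 5.7139 m/s.

5.71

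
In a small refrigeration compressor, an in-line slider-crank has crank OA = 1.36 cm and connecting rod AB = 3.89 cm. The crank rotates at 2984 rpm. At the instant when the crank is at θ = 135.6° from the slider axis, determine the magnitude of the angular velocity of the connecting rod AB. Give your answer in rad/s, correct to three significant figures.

ω = 312.5 rad/s (converted from 2984 rpm).
The rod makes angle φ with the slider axis where L sinφ = r sinθ; differentiating, L cosφ·φ̇ = r ω cosθ.
L cosφ = √(L² − r² sin²θ) = 0.037718 m.
|ω_rod| = r ω |cosθ| / √(L² − r² sin²θ) = 0.0136·312.5·0.71447/0.037718 = 80.501 rad/s.

80.5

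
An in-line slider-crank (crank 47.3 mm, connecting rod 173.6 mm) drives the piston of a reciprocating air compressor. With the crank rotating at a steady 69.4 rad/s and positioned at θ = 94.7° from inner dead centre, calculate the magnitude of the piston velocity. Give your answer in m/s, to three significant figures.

3.20

ω = 69.4 rad/s
For an in-line slider-crank, x = r cosθ + √(L² − r² sin²θ), so v = −rω sinθ·[1 + r cosθ/√(L² − r² sin²θ)].
With r = 0.0473 m, L = 0.1736 m, θ = 94.7°: √(L² − r² sin²θ) = 0.16708 m.
v = −0.0473·69.4·0.99664·[1 + 0.0473·-0.08194/0.16708] = -3.1957 m/s.
|v| = 3.1957 m/s.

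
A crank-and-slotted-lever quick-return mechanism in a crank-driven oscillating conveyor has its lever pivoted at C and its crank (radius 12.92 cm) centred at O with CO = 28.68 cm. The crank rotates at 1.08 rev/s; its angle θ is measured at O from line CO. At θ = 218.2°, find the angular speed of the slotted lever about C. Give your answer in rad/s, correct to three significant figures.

ω = 6.786 rad/s (from 1.08 rev/s).
Crank pin A relative to C: A = (d + r cosθ, r sinθ); lever angle φ = atan2(r sinθ, d + r cosθ).
Differentiating tanφ: φ̇ = rω(d cosθ + r)/(d² + r² + 2dr cosθ).
d² + r² + 2dr cosθ = |CA|² = 0.0407077 m²;  d cosθ + r = -0.096184 m.
|ω_lever| = |0.1292·6.786·-0.096184| / 0.0407077 = 2.0715 rad/s.

2.07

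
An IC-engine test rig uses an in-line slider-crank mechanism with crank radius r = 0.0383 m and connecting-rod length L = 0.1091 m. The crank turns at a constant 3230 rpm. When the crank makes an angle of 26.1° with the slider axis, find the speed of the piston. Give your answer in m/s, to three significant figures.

7.52

ω = 2π·3230/60 = 338.2 rad/s
For an in-line slider-crank, x = r cosθ + √(L² − r² sin²θ), so v = −rω sinθ·[1 + r cosθ/√(L² − r² sin²θ)].
With r = 0.0383 m, L = 0.1091 m, θ = 26.1°: √(L² − r² sin²θ) = 0.10779 m.
v = −0.0383·338.2·0.43994·[1 + 0.0383·0.89803/0.10779] = -7.5179 m/s.
|v| = 7.5179 m/s.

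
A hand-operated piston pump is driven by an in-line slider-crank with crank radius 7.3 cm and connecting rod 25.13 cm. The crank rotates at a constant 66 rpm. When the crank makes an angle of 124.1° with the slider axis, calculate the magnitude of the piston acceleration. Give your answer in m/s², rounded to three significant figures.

ω = 2π·66/60 = 6.912 rad/s
x(θ) = r cosθ + √(L² − r² sin²θ); with ω constant, a = ω²·d²x/dθ².
d²x/dθ² = −r cosθ − r²(cos2θ)/√u − r⁴ sin²2θ/(4u^{3/2}),  u = L² − r² sin²θ = 0.0594977 m².
Substituting r = 0.073 m, L = 0.2513 m, θ = 124.1°: d²x/dθ² = +0.048618 m.
a = ω²·d²x/dθ² = (6.912)²·(+0.048618) = +2.3224 m/s²;  |a| = 2.3224 m/s².

2.32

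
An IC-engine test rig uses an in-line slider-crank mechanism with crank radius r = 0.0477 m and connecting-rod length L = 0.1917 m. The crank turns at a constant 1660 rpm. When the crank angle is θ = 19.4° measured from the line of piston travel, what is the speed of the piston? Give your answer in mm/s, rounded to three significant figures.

ω = 2π·1660/60 = 173.8 rad/s
For an in-line slider-crank, x = r cosθ + √(L² − r² sin²θ), so v = −rω sinθ·[1 + r cosθ/√(L² − r² sin²θ)].
With r = 0.0477 m, L = 0.1917 m, θ = 19.4°: √(L² − r² sin²θ) = 0.19104 m.
v = −0.0477·173.8·0.33216·[1 + 0.0477·0.94322/0.19104] = -3.4029 m/s.
|v| = 3.4029 m/s = 3402.9 mm/s.

3400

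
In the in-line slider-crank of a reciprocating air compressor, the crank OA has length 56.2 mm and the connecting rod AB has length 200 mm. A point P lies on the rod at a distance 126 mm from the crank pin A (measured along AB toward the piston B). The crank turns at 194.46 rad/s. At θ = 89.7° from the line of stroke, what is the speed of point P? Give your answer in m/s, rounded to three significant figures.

ω = 194.5 rad/s.  Crank-pin speed |V_A| = rω = 10.929 m/s, perpendicular to OA.
Rod angle: sinφ = −(r/L) sinθ ⇒ φ = -16.320°; ω_rod = −rω cosθ/√(L²−r²sin²θ) = -0.29812 rad/s.
V_P = V_A + ω_rod × AP, with AP = 0.126 m along the rod.
Components: V_Px = −rω sinθ − a·ω_rod·sinφ = -10.939 m/s;  V_Py = rω cosθ + a·ω_rod·cosφ = +0.021172 m/s.
|V_P| = √(V_Px² + V_Py²) = 10.939 m/s.

10.9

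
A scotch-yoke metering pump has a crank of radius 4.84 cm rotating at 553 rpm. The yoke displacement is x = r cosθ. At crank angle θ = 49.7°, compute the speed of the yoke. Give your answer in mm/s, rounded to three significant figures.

ω = 57.91 rad/s (from 553 rpm).
x = r cosθ ⇒ ẋ = −rω sinθ.
|v| = rω|sinθ| = 0.0484·57.91·|sin 49.7°| = 2.1376 m/s = 2137.6 mm/s.

2140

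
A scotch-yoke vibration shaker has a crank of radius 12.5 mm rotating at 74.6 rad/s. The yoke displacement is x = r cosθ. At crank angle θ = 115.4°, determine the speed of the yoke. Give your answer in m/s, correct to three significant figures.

ω = 74.6 rad/s
x = r cosθ ⇒ ẋ = −rω sinθ.
|v| = rω|sinθ| = 0.0125·74.6·|sin 115.4°| = 0.84236 m/s.

0.842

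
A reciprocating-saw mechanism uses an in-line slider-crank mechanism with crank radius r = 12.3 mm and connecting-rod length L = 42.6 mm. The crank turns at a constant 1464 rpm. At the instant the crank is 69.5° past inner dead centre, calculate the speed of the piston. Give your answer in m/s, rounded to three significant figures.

1.95

ω = 2π·1464/60 = 153.3 rad/s
For an in-line slider-crank, x = r cosθ + √(L² − r² sin²θ), so v = −rω sinθ·[1 + r cosθ/√(L² − r² sin²θ)].
With r = 0.0123 m, L = 0.0426 m, θ = 69.5°: √(L² − r² sin²θ) = 0.041012 m.
v = −0.0123·153.3·0.93667·[1 + 0.0123·0.35021/0.041012] = -1.9518 m/s.
|v| = 1.9518 m/s.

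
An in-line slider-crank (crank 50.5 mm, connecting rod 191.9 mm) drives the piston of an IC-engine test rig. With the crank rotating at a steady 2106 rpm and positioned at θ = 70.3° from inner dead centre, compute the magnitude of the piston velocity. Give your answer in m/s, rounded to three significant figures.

ω = 2π·2106/60 = 220.5 rad/s
For an in-line slider-crank, x = r cosθ + √(L² − r² sin²θ), so v = −rω sinθ·[1 + r cosθ/√(L² − r² sin²θ)].
With r = 0.0505 m, L = 0.1919 m, θ = 70.3°: √(L² − r² sin²θ) = 0.18592 m.
v = −0.0505·220.5·0.94147·[1 + 0.0505·0.33710/0.18592] = -11.445 m/s.
|v| = 11.445 m/s.

11.4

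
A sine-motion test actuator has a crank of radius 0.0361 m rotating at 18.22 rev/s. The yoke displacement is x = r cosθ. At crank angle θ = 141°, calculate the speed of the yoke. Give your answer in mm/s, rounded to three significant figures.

ω = 114.5 rad/s (from 18.22 rev/s).
x = r cosθ ⇒ ẋ = −rω sinθ.
|v| = rω|sinθ| = 0.0361·114.5·|sin 141°| = 2.6008 m/s = 2600.8 mm/s.

2600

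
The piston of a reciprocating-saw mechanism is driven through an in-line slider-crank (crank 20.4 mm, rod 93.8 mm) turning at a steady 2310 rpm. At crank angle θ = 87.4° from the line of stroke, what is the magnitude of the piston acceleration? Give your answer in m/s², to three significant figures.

ω = 2π·2310/60 = 241.9 rad/s
x(θ) = r cosθ + √(L² − r² sin²θ); with ω constant, a = ω²·d²x/dθ².
d²x/dθ² = −r cosθ − r²(cos2θ)/√u − r⁴ sin²2θ/(4u^{3/2}),  u = L² − r² sin²θ = 0.00838314 m².
Substituting r = 0.0204 m, L = 0.0938 m, θ = 87.4°: d²x/dθ² = +0.0036007 m.
a = ω²·d²x/dθ² = (241.9)²·(+0.0036007) = +210.7 m/s²;  |a| = 210.7 m/s².

211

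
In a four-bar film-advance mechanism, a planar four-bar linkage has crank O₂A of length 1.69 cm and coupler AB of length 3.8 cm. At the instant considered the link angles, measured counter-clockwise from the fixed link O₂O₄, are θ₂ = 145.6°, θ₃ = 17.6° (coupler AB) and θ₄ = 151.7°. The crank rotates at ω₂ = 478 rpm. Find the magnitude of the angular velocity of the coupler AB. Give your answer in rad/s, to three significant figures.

3.29

ω₂ = 50.06 rad/s (from 478 rpm).
Differentiating the loop-closure r₂e^{iθ₂}+r₃e^{iθ₃}=r₁+r₄e^{iθ₄} gives r₂ω₂e^{iθ₂}+r₃ω₃e^{iθ₃}=r₄ω₄e^{iθ₄}.
Eliminating the other unknown: ω₃ = r₂ω₂ sin(θ₄−θ₂) / [r₃ sin(θ₃−θ₄)].
Numerator sine = +0.10626; denominator sine = -0.71813.
Result = 0.0169·50.06·(+0.10626) / (0.038·(-0.71813)) = -3.2942 rad/s; magnitude 3.2942 rad/s.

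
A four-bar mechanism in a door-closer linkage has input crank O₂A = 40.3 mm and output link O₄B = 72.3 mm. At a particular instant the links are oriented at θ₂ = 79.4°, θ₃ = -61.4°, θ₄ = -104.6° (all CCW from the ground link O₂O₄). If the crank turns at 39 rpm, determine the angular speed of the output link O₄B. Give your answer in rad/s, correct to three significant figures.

2.10

ω₂ = 4.084 rad/s (from 39 rpm).
Differentiating the loop-closure r₂e^{iθ₂}+r₃e^{iθ₃}=r₁+r₄e^{iθ₄} gives r₂ω₂e^{iθ₂}+r₃ω₃e^{iθ₃}=r₄ω₄e^{iθ₄}.
Eliminating the other unknown: ω₄ = r₂ω₂ sin(θ₂−θ₃) / [r₄ sin(θ₄−θ₃)].
Numerator sine = +0.63203; denominator sine = -0.68455.
Result = 0.0403·4.084·(+0.63203) / (0.0723·(-0.68455)) = -2.1018 rad/s; magnitude 2.1018 rad/s.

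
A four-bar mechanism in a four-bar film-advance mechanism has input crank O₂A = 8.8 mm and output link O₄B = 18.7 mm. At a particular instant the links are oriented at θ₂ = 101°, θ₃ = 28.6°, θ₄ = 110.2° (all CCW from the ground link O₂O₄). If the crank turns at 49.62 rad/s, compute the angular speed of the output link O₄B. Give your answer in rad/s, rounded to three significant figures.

22.5

ω₂ = 49.62 rad/s
Differentiating the loop-closure r₂e^{iθ₂}+r₃e^{iθ₃}=r₁+r₄e^{iθ₄} gives r₂ω₂e^{iθ₂}+r₃ω₃e^{iθ₃}=r₄ω₄e^{iθ₄}.
Eliminating the other unknown: ω₄ = r₂ω₂ sin(θ₂−θ₃) / [r₄ sin(θ₄−θ₃)].
Numerator sine = +0.95319; denominator sine = +0.98927.
Result = 0.0088·49.62·(+0.95319) / (0.0187·(+0.98927)) = +22.499 rad/s; magnitude 22.499 rad/s.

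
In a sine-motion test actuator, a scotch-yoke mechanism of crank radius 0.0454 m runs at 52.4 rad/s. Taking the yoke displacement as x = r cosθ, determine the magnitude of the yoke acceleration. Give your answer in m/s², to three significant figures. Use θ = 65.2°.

52.3

ω = 52.4 rad/s
x = r cosθ ⇒ ẍ = −rω² cosθ (ω constant).
|a| = rω²|cosθ| = 0.0454·(52.4)²·|cos 65.2°| = 52.288 m/s².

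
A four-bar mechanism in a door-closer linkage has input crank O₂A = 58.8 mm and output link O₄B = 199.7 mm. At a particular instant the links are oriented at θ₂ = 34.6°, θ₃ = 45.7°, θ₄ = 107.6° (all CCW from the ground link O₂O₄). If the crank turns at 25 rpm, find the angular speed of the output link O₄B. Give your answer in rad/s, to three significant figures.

0.168

ω₂ = 2.618 rad/s (from 25 rpm).
Differentiating the loop-closure r₂e^{iθ₂}+r₃e^{iθ₃}=r₁+r₄e^{iθ₄} gives r₂ω₂e^{iθ₂}+r₃ω₃e^{iθ₃}=r₄ω₄e^{iθ₄}.
Eliminating the other unknown: ω₄ = r₂ω₂ sin(θ₂−θ₃) / [r₄ sin(θ₄−θ₃)].
Numerator sine = -0.19252; denominator sine = +0.88213.
Result = 0.0588·2.618·(-0.19252) / (0.1997·(+0.88213)) = -0.16824 rad/s; magnitude 0.16824 rad/s.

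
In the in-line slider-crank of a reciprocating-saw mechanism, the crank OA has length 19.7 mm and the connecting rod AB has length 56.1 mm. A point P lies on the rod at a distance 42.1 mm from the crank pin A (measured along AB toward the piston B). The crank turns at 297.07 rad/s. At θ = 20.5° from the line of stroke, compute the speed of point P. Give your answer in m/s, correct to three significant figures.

ω = 297.1 rad/s.  Crank-pin speed |V_A| = rω = 5.8523 m/s, perpendicular to OA.
Rod angle: sinφ = −(r/L) sinθ ⇒ φ = -7.064°; ω_rod = −rω cosθ/√(L²−r²sin²θ) = -98.46 rad/s.
V_P = V_A + ω_rod × AP, with AP = 0.0421 m along the rod.
Components: V_Px = −rω sinθ − a·ω_rod·sinφ = -2.5593 m/s;  V_Py = rω cosθ + a·ω_rod·cosφ = +1.368 m/s.
|V_P| = √(V_Px² + V_Py²) = 2.9019 m/s.

2.90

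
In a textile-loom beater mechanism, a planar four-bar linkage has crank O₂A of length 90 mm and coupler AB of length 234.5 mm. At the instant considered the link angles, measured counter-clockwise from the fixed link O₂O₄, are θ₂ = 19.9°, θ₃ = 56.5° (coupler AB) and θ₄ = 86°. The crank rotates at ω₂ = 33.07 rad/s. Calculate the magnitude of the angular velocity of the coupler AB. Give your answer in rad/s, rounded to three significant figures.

23.6

ω₂ = 33.07 rad/s
Differentiating the loop-closure r₂e^{iθ₂}+r₃e^{iθ₃}=r₁+r₄e^{iθ₄} gives r₂ω₂e^{iθ₂}+r₃ω₃e^{iθ₃}=r₄ω₄e^{iθ₄}.
Eliminating the other unknown: ω₃ = r₂ω₂ sin(θ₄−θ₂) / [r₃ sin(θ₃−θ₄)].
Numerator sine = +0.91425; denominator sine = -0.49242.
Result = 0.09·33.07·(+0.91425) / (0.2345·(-0.49242)) = -23.565 rad/s; magnitude 23.565 rad/s.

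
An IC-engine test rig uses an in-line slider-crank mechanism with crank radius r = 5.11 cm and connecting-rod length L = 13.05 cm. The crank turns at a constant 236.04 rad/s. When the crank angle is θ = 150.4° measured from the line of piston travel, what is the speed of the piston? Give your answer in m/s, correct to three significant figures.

3.89

ω = 236 rad/s
For an in-line slider-crank, x = r cosθ + √(L² − r² sin²θ), so v = −rω sinθ·[1 + r cosθ/√(L² − r² sin²θ)].
With r = 0.0511 m, L = 0.1305 m, θ = 150.4°: √(L² − r² sin²θ) = 0.12804 m.
v = −0.0511·236·0.49394·[1 + 0.0511·-0.86949/0.12804] = -3.8903 m/s.
|v| = 3.8903 m/s.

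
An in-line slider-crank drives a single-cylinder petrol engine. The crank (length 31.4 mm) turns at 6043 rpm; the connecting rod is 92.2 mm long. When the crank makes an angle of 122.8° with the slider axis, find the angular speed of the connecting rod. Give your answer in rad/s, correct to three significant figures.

122

ω = 632.8 rad/s (converted from 6043 rpm).
The rod makes angle φ with the slider axis where L sinφ = r sinθ; differentiating, L cosφ·φ̇ = r ω cosθ.
L cosφ = √(L² − r² sin²θ) = 0.088341 m.
|ω_rod| = r ω |cosθ| / √(L² − r² sin²θ) = 0.0314·632.8·0.54171/0.088341 = 121.85 rad/s.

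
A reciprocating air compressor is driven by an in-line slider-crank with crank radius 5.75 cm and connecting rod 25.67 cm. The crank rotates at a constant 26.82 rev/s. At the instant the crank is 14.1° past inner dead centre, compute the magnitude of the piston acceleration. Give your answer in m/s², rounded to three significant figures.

ω = 2π·26.8 = 168.5 rad/s
x(θ) = r cosθ + √(L² − r² sin²θ); with ω constant, a = ω²·d²x/dθ².
d²x/dθ² = −r cosθ − r²(cos2θ)/√u − r⁴ sin²2θ/(4u^{3/2}),  u = L² − r² sin²θ = 0.0656987 m².
Substituting r = 0.0575 m, L = 0.2567 m, θ = 14.1°: d²x/dθ² = -0.067172 m.
a = ω²·d²x/dθ² = (168.5)²·(-0.067172) = -1907.5 m/s²;  |a| = 1907.5 m/s².

1910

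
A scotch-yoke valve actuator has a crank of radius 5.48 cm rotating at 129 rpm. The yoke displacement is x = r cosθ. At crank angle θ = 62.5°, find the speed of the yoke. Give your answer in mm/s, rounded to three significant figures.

ω = 13.51 rad/s (from 129 rpm).
x = r cosθ ⇒ ẋ = −rω sinθ.
|v| = rω|sinθ| = 0.0548·13.51·|sin 62.5°| = 0.65664 m/s = 656.64 mm/s.

657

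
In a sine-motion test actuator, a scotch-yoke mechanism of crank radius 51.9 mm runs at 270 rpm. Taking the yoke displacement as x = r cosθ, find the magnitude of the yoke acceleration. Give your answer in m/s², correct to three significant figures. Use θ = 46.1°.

28.8

ω = 28.27 rad/s (from 270 rpm).
x = r cosθ ⇒ ẍ = −rω² cosθ (ω constant).
|a| = rω²|cosθ| = 0.0519·(28.27)²·|cos 46.1°| = 28.77 m/s².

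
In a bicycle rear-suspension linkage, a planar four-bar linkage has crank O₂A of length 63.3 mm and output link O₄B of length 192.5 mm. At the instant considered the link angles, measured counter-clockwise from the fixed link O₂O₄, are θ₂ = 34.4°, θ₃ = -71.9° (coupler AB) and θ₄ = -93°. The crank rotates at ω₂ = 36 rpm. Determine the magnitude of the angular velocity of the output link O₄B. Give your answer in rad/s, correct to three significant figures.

3.31

ω₂ = 3.77 rad/s (from 36 rpm).
Differentiating the loop-closure r₂e^{iθ₂}+r₃e^{iθ₃}=r₁+r₄e^{iθ₄} gives r₂ω₂e^{iθ₂}+r₃ω₃e^{iθ₃}=r₄ω₄e^{iθ₄}.
Eliminating the other unknown: ω₄ = r₂ω₂ sin(θ₂−θ₃) / [r₄ sin(θ₄−θ₃)].
Numerator sine = +0.95981; denominator sine = -0.36000.
Result = 0.0633·3.77·(+0.95981) / (0.1925·(-0.36000)) = -3.3051 rad/s; magnitude 3.3051 rad/s.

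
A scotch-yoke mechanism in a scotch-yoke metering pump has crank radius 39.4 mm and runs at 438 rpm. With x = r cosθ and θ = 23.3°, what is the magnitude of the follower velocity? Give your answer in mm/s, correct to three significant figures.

715

ω = 45.87 rad/s (from 438 rpm).
x = r cosθ ⇒ ẋ = −rω sinθ.
|v| = rω|sinθ| = 0.0394·45.87·|sin 23.3°| = 0.71482 m/s = 714.82 mm/s.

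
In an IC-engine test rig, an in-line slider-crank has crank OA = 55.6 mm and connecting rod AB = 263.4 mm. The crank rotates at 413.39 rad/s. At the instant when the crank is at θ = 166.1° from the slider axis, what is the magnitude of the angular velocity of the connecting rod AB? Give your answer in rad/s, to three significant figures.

ω = 413.4 rad/s
The rod makes angle φ with the slider axis where L sinφ = r sinθ; differentiating, L cosφ·φ̇ = r ω cosθ.
L cosφ = √(L² − r² sin²θ) = 0.26306 m.
|ω_rod| = r ω |cosθ| / √(L² − r² sin²θ) = 0.0556·413.4·0.97072/0.26306 = 84.815 rad/s.

84.8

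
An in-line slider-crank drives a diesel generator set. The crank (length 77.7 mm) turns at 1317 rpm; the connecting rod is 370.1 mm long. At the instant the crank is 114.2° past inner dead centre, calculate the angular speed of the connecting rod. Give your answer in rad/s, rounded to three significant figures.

12.1

ω = 137.9 rad/s (converted from 1317 rpm).
The rod makes angle φ with the slider axis where L sinφ = r sinθ; differentiating, L cosφ·φ̇ = r ω cosθ.
L cosφ = √(L² − r² sin²θ) = 0.36325 m.
|ω_rod| = r ω |cosθ| / √(L² − r² sin²θ) = 0.0777·137.9·0.40992/0.36325 = 12.093 rad/s.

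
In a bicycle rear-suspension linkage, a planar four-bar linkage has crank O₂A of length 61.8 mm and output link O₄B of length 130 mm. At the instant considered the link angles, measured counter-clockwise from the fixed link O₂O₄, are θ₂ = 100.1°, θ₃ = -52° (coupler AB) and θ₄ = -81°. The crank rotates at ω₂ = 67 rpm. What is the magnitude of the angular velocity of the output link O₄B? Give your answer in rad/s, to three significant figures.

ω₂ = 7.016 rad/s (from 67 rpm).
Differentiating the loop-closure r₂e^{iθ₂}+r₃e^{iθ₃}=r₁+r₄e^{iθ₄} gives r₂ω₂e^{iθ₂}+r₃ω₃e^{iθ₃}=r₄ω₄e^{iθ₄}.
Eliminating the other unknown: ω₄ = r₂ω₂ sin(θ₂−θ₃) / [r₄ sin(θ₄−θ₃)].
Numerator sine = +0.46793; denominator sine = -0.48481.
Result = 0.0618·7.016·(+0.46793) / (0.13·(-0.48481)) = -3.2193 rad/s; magnitude 3.2193 rad/s.

3.22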